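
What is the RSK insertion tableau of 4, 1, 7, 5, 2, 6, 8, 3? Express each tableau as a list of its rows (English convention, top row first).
P = [[1, 2, 3, 8], [4, 5, 6], [7]]

Insert 4: appended to row 1. P = [[4]].
Insert 1: 1 bumps 4 from row 1; 4 starts row 2. P = [[1], [4]].
Insert 7: appended to row 1. P = [[1, 7], [4]].
Insert 5: 5 bumps 7 from row 1; 7 appends to row 2. P = [[1, 5], [4, 7]].
Insert 2: 2 bumps 5 from row 1; 5 bumps 7 from row 2; 7 starts row 3. P = [[1, 2], [4, 5], [7]].
Insert 6: appended to row 1. P = [[1, 2, 6], [4, 5], [7]].
Insert 8: appended to row 1. P = [[1, 2, 6, 8], [4, 5], [7]].
Insert 3: 3 bumps 6 from row 1; 6 appends to row 2. P = [[1, 2, 3, 8], [4, 5, 6], [7]].

So P = [[1, 2, 3, 8], [4, 5, 6], [7]].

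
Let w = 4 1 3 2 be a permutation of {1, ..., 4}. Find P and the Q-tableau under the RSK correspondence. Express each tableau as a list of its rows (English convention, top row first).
P = [[1, 2], [3], [4]], Q = [[1, 3], [2], [4]]

Insert each entry of the permutation into P by Schensted row insertion, recording in Q the position of each new cell.

Insert 4: appended to row 1. P = [[4]].
Insert 1: 1 bumps 4 from row 1; 4 starts row 2. P = [[1], [4]].
Insert 3: appended to row 1. P = [[1, 3], [4]].
Insert 2: 2 bumps 3 from row 1; 3 bumps 4 from row 2; 4 starts row 3. P = [[1, 2], [3], [4]].

So P = [[1, 2], [3], [4]], Q = [[1, 3], [2], [4]].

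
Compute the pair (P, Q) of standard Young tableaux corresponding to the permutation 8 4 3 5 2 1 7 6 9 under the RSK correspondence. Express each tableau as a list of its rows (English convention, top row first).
P = [[1, 5, 6, 9], [2, 7], [3], [4], [8]], Q = [[1, 4, 7, 9], [2, 8], [3], [5], [6]]

Insert each entry of the permutation into P by Schensted row insertion, recording in Q the position of each new cell.

Insert 8: appended to row 1. P = [[8]].
Insert 4: 4 bumps 8 from row 1; 8 starts row 2. P = [[4], [8]].
Insert 3: 3 bumps 4 from row 1; 4 bumps 8 from row 2; 8 starts row 3. P = [[3], [4], [8]].
Insert 5: appended to row 1. P = [[3, 5], [4], [8]].
Insert 2: 2 bumps 3 from row 1; 3 bumps 4 from row 2; 4 bumps 8 from row 3; 8 starts row 4. P = [[2, 5], [3], [4], [8]].
Insert 1: 1 bumps 2 from row 1; 2 bumps 3 from row 2; 3 bumps 4 from row 3; 4 bumps 8 from row 4; 8 starts row 5. P = [[1, 5], [2], [3], [4], [8]].
Insert 7: appended to row 1. P = [[1, 5, 7], [2], [3], [4], [8]].
Insert 6: 6 bumps 7 from row 1; 7 appends to row 2. P = [[1, 5, 6], [2, 7], [3], [4], [8]].
Insert 9: appended to row 1. P = [[1, 5, 6, 9], [2, 7], [3], [4], [8]].

So P = [[1, 5, 6, 9], [2, 7], [3], [4], [8]], Q = [[1, 4, 7, 9], [2, 8], [3], [5], [6]].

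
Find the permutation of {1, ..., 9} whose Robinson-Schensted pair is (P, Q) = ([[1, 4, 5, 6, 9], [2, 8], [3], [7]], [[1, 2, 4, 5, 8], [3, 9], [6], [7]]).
3 7 4 5 8 2 1 9 6

Reverse the RSK construction: for i from n down to 1, find the cell of Q containing i, remove the entry at that cell from P, and reverse-bump it up through P; the value ejected from row 1 is w(i).

Step i=9: Q has 9 at row 2, column 2; remove 8 from row 2 of P and reverse-bump: 8 enters row 1 and ejects 6. So w(9) = 6. P is now [[1, 4, 5, 8, 9], [2], [3], [7]].
Step i=8: Q has 8 at row 1, column 5; remove that cell from P, ejecting 9. So w(8) = 9. P is now [[1, 4, 5, 8], [2], [3], [7]].
Step i=7: Q has 7 at row 4, column 1; remove 7 from row 4 of P and reverse-bump: 7 enters row 3 and ejects 3; 3 enters row 2 and ejects 2; 2 enters row 1 and ejects 1. So w(7) = 1. P is now [[2, 4, 5, 8], [3], [7]].
Step i=6: Q has 6 at row 3, column 1; remove 7 from row 3 of P and reverse-bump: 7 enters row 2 and ejects 3; 3 enters row 1 and ejects 2. So w(6) = 2. P is now [[3, 4, 5, 8], [7]].
Step i=5: Q has 5 at row 1, column 4; remove that cell from P, ejecting 8. So w(5) = 8. P is now [[3, 4, 5], [7]].
Step i=4: Q has 4 at row 1, column 3; remove that cell from P, ejecting 5. So w(4) = 5. P is now [[3, 4], [7]].
Step i=3: Q has 3 at row 2, column 1; remove 7 from row 2 of P and reverse-bump: 7 enters row 1 and ejects 4. So w(3) = 4. P is now [[3, 7]].
Step i=2: Q has 2 at row 1, column 2; remove that cell from P, ejecting 7. So w(2) = 7. P is now [[3]].
Step i=1: Q has 1 at row 1, column 1; remove that cell from P, ejecting 3. So w(1) = 3. P is now [].

So w = 3 7 4 5 8 2 1 9 6.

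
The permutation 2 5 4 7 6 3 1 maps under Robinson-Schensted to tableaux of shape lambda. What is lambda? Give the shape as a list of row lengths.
Row-insert each entry into an empty tableau.

After inserting 2: P = [[2]].
After inserting 5: P = [[2, 5]].
After inserting 4: P = [[2, 4], [5]].
After inserting 7: P = [[2, 4, 7], [5]].
After inserting 6: P = [[2, 4, 6], [5, 7]].
After inserting 3: P = [[2, 3, 6], [4, 7], [5]].
After inserting 1: P = [[1, 3, 6], [2, 7], [4], [5]].

The final insertion tableau P = [[1, 3, 6], [2, 7], [4], [5]] has shape [3, 2, 1, 1].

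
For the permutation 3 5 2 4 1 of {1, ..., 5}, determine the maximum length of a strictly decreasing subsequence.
3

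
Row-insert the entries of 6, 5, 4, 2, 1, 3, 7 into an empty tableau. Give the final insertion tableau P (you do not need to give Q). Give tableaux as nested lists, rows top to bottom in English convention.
P = [[1, 3, 7], [2], [4], [5], [6]]

Insert 6: appended to row 1. P = [[6]].
Insert 5: 5 bumps 6 from row 1; 6 starts row 2. P = [[5], [6]].
Insert 4: 4 bumps 5 from row 1; 5 bumps 6 from row 2; 6 starts row 3. P = [[4], [5], [6]].
Insert 2: 2 bumps 4 from row 1; 4 bumps 5 from row 2; 5 bumps 6 from row 3; 6 starts row 4. P = [[2], [4], [5], [6]].
Insert 1: 1 bumps 2 from row 1; 2 bumps 4 from row 2; 4 bumps 5 from row 3; 5 bumps 6 from row 4; 6 starts row 5. P = [[1], [2], [4], [5], [6]].
Insert 3: appended to row 1. P = [[1, 3], [2], [4], [5], [6]].
Insert 7: appended to row 1. P = [[1, 3, 7], [2], [4], [5], [6]].

So P = [[1, 3, 7], [2], [4], [5], [6]].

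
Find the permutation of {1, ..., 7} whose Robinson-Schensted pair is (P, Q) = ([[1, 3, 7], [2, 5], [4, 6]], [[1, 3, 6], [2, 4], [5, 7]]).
Reverse the RSK construction: for i from n down to 1, find the cell of Q containing i, remove the entry at that cell from P, and reverse-bump it up through P; the value ejected from row 1 is w(i).

Step i=7: Q has 7 at row 3, column 2; remove 6 from row 3 of P and reverse-bump: 6 enters row 2 and ejects 5; 5 enters row 1 and ejects 3. So w(7) = 3. P is now [[1, 5, 7], [2, 6], [4]].
Step i=6: Q has 6 at row 1, column 3; remove that cell from P, ejecting 7. So w(6) = 7. P is now [[1, 5], [2, 6], [4]].
Step i=5: Q has 5 at row 3, column 1; remove 4 from row 3 of P and reverse-bump: 4 enters row 2 and ejects 2; 2 enters row 1 and ejects 1. So w(5) = 1. P is now [[2, 5], [4, 6]].
Step i=4: Q has 4 at row 2, column 2; remove 6 from row 2 of P and reverse-bump: 6 enters row 1 and ejects 5. So w(4) = 5. P is now [[2, 6], [4]].
Step i=3: Q has 3 at row 1, column 2; remove that cell from P, ejecting 6. So w(3) = 6. P is now [[2], [4]].
Step i=2: Q has 2 at row 2, column 1; remove 4 from row 2 of P and reverse-bump: 4 enters row 1 and ejects 2. So w(2) = 2. P is now [[4]].
Step i=1: Q has 1 at row 1, column 1; remove that cell from P, ejecting 4. So w(1) = 4. P is now [].

So w = 4 2 6 5 1 7 3.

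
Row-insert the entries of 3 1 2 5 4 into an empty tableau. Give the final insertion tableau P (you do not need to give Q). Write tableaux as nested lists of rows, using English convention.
P = [[1, 2, 4], [3, 5]]

Insert 3: appended to row 1. P = [[3]].
Insert 1: 1 bumps 3 from row 1; 3 starts row 2. P = [[1], [3]].
Insert 2: appended to row 1. P = [[1, 2], [3]].
Insert 5: appended to row 1. P = [[1, 2, 5], [3]].
Insert 4: 4 bumps 5 from row 1; 5 appends to row 2. P = [[1, 2, 4], [3, 5]].

So P = [[1, 2, 4], [3, 5]].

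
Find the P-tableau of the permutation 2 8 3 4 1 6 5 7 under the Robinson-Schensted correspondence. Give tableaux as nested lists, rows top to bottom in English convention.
P = [[1, 3, 4, 5, 7], [2, 6], [8]]

Insert 2: appended to row 1. P = [[2]].
Insert 8: appended to row 1. P = [[2, 8]].
Insert 3: 3 bumps 8 from row 1; 8 starts row 2. P = [[2, 3], [8]].
Insert 4: appended to row 1. P = [[2, 3, 4], [8]].
Insert 1: 1 bumps 2 from row 1; 2 bumps 8 from row 2; 8 starts row 3. P = [[1, 3, 4], [2], [8]].
Insert 6: appended to row 1. P = [[1, 3, 4, 6], [2], [8]].
Insert 5: 5 bumps 6 from row 1; 6 appends to row 2. P = [[1, 3, 4, 5], [2, 6], [8]].
Insert 7: appended to row 1. P = [[1, 3, 4, 5, 7], [2, 6], [8]].

So P = [[1, 3, 4, 5, 7], [2, 6], [8]].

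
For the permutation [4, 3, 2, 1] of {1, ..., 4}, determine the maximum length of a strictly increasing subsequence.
1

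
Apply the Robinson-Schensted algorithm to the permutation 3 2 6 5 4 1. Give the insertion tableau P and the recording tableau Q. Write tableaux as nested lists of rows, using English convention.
Insert each entry of the permutation into P by Schensted row insertion, recording in Q the position of each new cell.

Insert 3: appended to row 1. P = [[3]].
Insert 2: 2 bumps 3 from row 1; 3 starts row 2. P = [[2], [3]].
Insert 6: appended to row 1. P = [[2, 6], [3]].
Insert 5: 5 bumps 6 from row 1; 6 appends to row 2. P = [[2, 5], [3, 6]].
Insert 4: 4 bumps 5 from row 1; 5 bumps 6 from row 2; 6 starts row 3. P = [[2, 4], [3, 5], [6]].
Insert 1: 1 bumps 2 from row 1; 2 bumps 3 from row 2; 3 bumps 6 from row 3; 6 starts row 4. P = [[1, 4], [2, 5], [3], [6]].

So P = [[1, 4], [2, 5], [3], [6]], Q = [[1, 3], [2, 4], [5], [6]].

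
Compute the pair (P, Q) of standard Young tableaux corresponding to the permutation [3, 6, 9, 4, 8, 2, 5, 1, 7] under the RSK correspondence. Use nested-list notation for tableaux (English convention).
P = [[1, 4, 5, 7], [2, 8], [3, 9], [6]], Q = [[1, 2, 3, 9], [4, 5], [6, 7], [8]]

Insert each entry of the permutation into P by Schensted row insertion, recording in Q the position of each new cell.

Insert 3: appended to row 1. P = [[3]], Q = [[1]].
Insert 6: appended to row 1. P = [[3, 6]], Q = [[1, 2]].
Insert 9: appended to row 1. P = [[3, 6, 9]], Q = [[1, 2, 3]].
Insert 4: 4 bumps 6 from row 1; 6 starts row 2. P = [[3, 4, 9], [6]], Q = [[1, 2, 3], [4]].
Insert 8: 8 bumps 9 from row 1; 9 appends to row 2. P = [[3, 4, 8], [6, 9]], Q = [[1, 2, 3], [4, 5]].
Insert 2: 2 bumps 3 from row 1; 3 bumps 6 from row 2; 6 starts row 3. P = [[2, 4, 8], [3, 9], [6]], Q = [[1, 2, 3], [4, 5], [6]].
Insert 5: 5 bumps 8 from row 1; 8 bumps 9 from row 2; 9 appends to row 3. P = [[2, 4, 5], [3, 8], [6, 9]], Q = [[1, 2, 3], [4, 5], [6, 7]].
Insert 1: 1 bumps 2 from row 1; 2 bumps 3 from row 2; 3 bumps 6 from row 3; 6 starts row 4. P = [[1, 4, 5], [2, 8], [3, 9], [6]], Q = [[1, 2, 3], [4, 5], [6, 7], [8]].
Insert 7: appended to row 1. P = [[1, 4, 5, 7], [2, 8], [3, 9], [6]], Q = [[1, 2, 3, 9], [4, 5], [6, 7], [8]].

So P = [[1, 4, 5, 7], [2, 8], [3, 9], [6]], Q = [[1, 2, 3, 9], [4, 5], [6, 7], [8]].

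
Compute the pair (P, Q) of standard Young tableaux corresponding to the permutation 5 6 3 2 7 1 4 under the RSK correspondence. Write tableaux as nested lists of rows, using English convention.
P = [[1, 4, 7], [2, 6], [3], [5]], Q = [[1, 2, 5], [3, 7], [4], [6]]

Insert each entry of the permutation into P by Schensted row insertion, recording in Q the position of each new cell.

After inserting 5: P = [[5]].
After inserting 6: P = [[5, 6]].
After inserting 3: P = [[3, 6], [5]].
After inserting 2: P = [[2, 6], [3], [5]].
After inserting 7: P = [[2, 6, 7], [3], [5]].
After inserting 1: P = [[1, 6, 7], [2], [3], [5]].
After inserting 4: P = [[1, 4, 7], [2, 6], [3], [5]].

So P = [[1, 4, 7], [2, 6], [3], [5]], Q = [[1, 2, 5], [3, 7], [4], [6]].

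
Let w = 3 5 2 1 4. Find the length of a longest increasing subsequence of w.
2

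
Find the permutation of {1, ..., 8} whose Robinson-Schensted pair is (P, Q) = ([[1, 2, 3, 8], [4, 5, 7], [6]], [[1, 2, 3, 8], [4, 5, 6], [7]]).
Reverse the RSK construction: for i from n down to 1, find the cell of Q containing i, remove the entry at that cell from P, and reverse-bump it up through P; the value ejected from row 1 is w(i).

Step i=8: Q has 8 at row 1, column 4; remove that cell from P, ejecting 8. So w(8) = 8. P is now [[1, 2, 3], [4, 5, 7], [6]].
Step i=7: Q has 7 at row 3, column 1; remove 6 from row 3 of P and reverse-bump: 6 enters row 2 and ejects 5; 5 enters row 1 and ejects 3. So w(7) = 3. P is now [[1, 2, 5], [4, 6, 7]].
Step i=6: Q has 6 at row 2, column 3; remove 7 from row 2 of P and reverse-bump: 7 enters row 1 and ejects 5. So w(6) = 5. P is now [[1, 2, 7], [4, 6]].
Step i=5: Q has 5 at row 2, column 2; remove 6 from row 2 of P and reverse-bump: 6 enters row 1 and ejects 2. So w(5) = 2. P is now [[1, 6, 7], [4]].
Step i=4: Q has 4 at row 2, column 1; remove 4 from row 2 of P and reverse-bump: 4 enters row 1 and ejects 1. So w(4) = 1. P is now [[4, 6, 7]].
Step i=3: Q has 3 at row 1, column 3; remove that cell from P, ejecting 7. So w(3) = 7. P is now [[4, 6]].
Step i=2: Q has 2 at row 1, column 2; remove that cell from P, ejecting 6. So w(2) = 6. P is now [[4]].
Step i=1: Q has 1 at row 1, column 1; remove that cell from P, ejecting 4. So w(1) = 4. P is now [].

So w = 4 6 7 1 2 5 3 8.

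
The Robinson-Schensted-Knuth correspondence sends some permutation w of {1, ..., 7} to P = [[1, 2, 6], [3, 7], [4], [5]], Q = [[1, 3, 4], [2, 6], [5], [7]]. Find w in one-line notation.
Reverse the RSK construction: for i from n down to 1, find the cell of Q containing i, remove the entry at that cell from P, and reverse-bump it up through P; the value ejected from row 1 is w(i).

Step i=7: Q has 7 at row 4, column 1; remove 5 from row 4 of P and reverse-bump: 5 enters row 3 and ejects 4; 4 enters row 2 and ejects 3; 3 enters row 1 and ejects 2. So w(7) = 2. P is now [[1, 3, 6], [4, 7], [5]].
Step i=6: Q has 6 at row 2, column 2; remove 7 from row 2 of P and reverse-bump: 7 enters row 1 and ejects 6. So w(6) = 6. P is now [[1, 3, 7], [4], [5]].
Step i=5: Q has 5 at row 3, column 1; remove 5 from row 3 of P and reverse-bump: 5 enters row 2 and ejects 4; 4 enters row 1 and ejects 3. So w(5) = 3. P is now [[1, 4, 7], [5]].
Step i=4: Q has 4 at row 1, column 3; remove that cell from P, ejecting 7. So w(4) = 7. P is now [[1, 4], [5]].
Step i=3: Q has 3 at row 1, column 2; remove that cell from P, ejecting 4. So w(3) = 4. P is now [[1], [5]].
Step i=2: Q has 2 at row 2, column 1; remove 5 from row 2 of P and reverse-bump: 5 enters row 1 and ejects 1. So w(2) = 1. P is now [[5]].
Step i=1: Q has 1 at row 1, column 1; remove that cell from P, ejecting 5. So w(1) = 5. P is now [].

So w = 5 1 4 7 3 6 2.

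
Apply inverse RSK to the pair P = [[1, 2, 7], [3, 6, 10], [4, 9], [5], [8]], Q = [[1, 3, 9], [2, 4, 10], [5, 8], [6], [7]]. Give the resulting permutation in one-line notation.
8 5 9 6 4 3 1 2 10 7

Reverse the RSK construction: for i from n down to 1, find the cell of Q containing i, remove the entry at that cell from P, and reverse-bump it up through P; the value ejected from row 1 is w(i).

Step i=10: Q has 10 at row 2, column 3; remove 10 from row 2 of P and reverse-bump: 10 enters row 1 and ejects 7. So w(10) = 7. P is now [[1, 2, 10], [3, 6], [4, 9], [5], [8]].
Step i=9: Q has 9 at row 1, column 3; remove that cell from P, ejecting 10. So w(9) = 10. P is now [[1, 2], [3, 6], [4, 9], [5], [8]].
Step i=8: Q has 8 at row 3, column 2; remove 9 from row 3 of P and reverse-bump: 9 enters row 2 and ejects 6; 6 enters row 1 and ejects 2. So w(8) = 2. P is now [[1, 6], [3, 9], [4], [5], [8]].
Step i=7: Q has 7 at row 5, column 1; remove 8 from row 5 of P and reverse-bump: 8 enters row 4 and ejects 5; 5 enters row 3 and ejects 4; 4 enters row 2 and ejects 3; 3 enters row 1 and ejects 1. So w(7) = 1. P is now [[3, 6], [4, 9], [5], [8]].
Step i=6: Q has 6 at row 4, column 1; remove 8 from row 4 of P and reverse-bump: 8 enters row 3 and ejects 5; 5 enters row 2 and ejects 4; 4 enters row 1 and ejects 3. So w(6) = 3. P is now [[4, 6], [5, 9], [8]].
Step i=5: Q has 5 at row 3, column 1; remove 8 from row 3 of P and reverse-bump: 8 enters row 2 and ejects 5; 5 enters row 1 and ejects 4. So w(5) = 4. P is now [[5, 6], [8, 9]].
Step i=4: Q has 4 at row 2, column 2; remove 9 from row 2 of P and reverse-bump: 9 enters row 1 and ejects 6. So w(4) = 6. P is now [[5, 9], [8]].
Step i=3: Q has 3 at row 1, column 2; remove that cell from P, ejecting 9. So w(3) = 9. P is now [[5], [8]].
Step i=2: Q has 2 at row 2, column 1; remove 8 from row 2 of P and reverse-bump: 8 enters row 1 and ejects 5. So w(2) = 5. P is now [[8]].
Step i=1: Q has 1 at row 1, column 1; remove that cell from P, ejecting 8. So w(1) = 8. P is now [].

So w = 8 5 9 6 4 3 1 2 10 7.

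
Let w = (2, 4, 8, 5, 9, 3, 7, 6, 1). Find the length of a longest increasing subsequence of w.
4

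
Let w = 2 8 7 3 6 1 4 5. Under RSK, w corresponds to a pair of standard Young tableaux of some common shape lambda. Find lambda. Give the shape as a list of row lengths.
[4, 2, 1, 1]

RSK row insertion gives P = [[1, 3, 4, 5], [2, 6], [7], [8]], which has shape [4, 2, 1, 1].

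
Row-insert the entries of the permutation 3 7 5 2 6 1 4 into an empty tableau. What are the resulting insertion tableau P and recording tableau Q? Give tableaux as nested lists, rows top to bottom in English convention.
P = [[1, 4, 6], [2, 5], [3], [7]], Q = [[1, 2, 5], [3, 7], [4], [6]]

Insert each entry of the permutation into P by Schensted row insertion, recording in Q the position of each new cell.

Insert 3: appended to row 1. P = [[3]].
Insert 7: appended to row 1. P = [[3, 7]].
Insert 5: 5 bumps 7 from row 1; 7 starts row 2. P = [[3, 5], [7]].
Insert 2: 2 bumps 3 from row 1; 3 bumps 7 from row 2; 7 starts row 3. P = [[2, 5], [3], [7]].
Insert 6: appended to row 1. P = [[2, 5, 6], [3], [7]].
Insert 1: 1 bumps 2 from row 1; 2 bumps 3 from row 2; 3 bumps 7 from row 3; 7 starts row 4. P = [[1, 5, 6], [2], [3], [7]].
Insert 4: 4 bumps 5 from row 1; 5 appends to row 2. P = [[1, 4, 6], [2, 5], [3], [7]].

So P = [[1, 4, 6], [2, 5], [3], [7]], Q = [[1, 2, 5], [3, 7], [4], [6]].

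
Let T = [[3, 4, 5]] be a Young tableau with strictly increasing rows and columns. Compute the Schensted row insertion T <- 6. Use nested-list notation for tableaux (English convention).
[[3, 4, 5, 6]]

6 is larger than every entry of row 1, so it is appended to row 1. The new tableau is [[3, 4, 5, 6]].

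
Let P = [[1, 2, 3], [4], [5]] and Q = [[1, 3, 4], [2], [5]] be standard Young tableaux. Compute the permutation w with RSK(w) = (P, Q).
5 1 2 4 3

Reverse the RSK construction: for i from n down to 1, find the cell of Q containing i, remove the entry at that cell from P, and reverse-bump it up through P; the value ejected from row 1 is w(i).

Step i=5: Q has 5 at row 3, column 1; remove 5 from row 3 of P and reverse-bump: 5 enters row 2 and ejects 4; 4 enters row 1 and ejects 3. So w(5) = 3. P is now [[1, 2, 4], [5]].
Step i=4: Q has 4 at row 1, column 3; remove that cell from P, ejecting 4. So w(4) = 4. P is now [[1, 2], [5]].
Step i=3: Q has 3 at row 1, column 2; remove that cell from P, ejecting 2. So w(3) = 2. P is now [[1], [5]].
Step i=2: Q has 2 at row 2, column 1; remove 5 from row 2 of P and reverse-bump: 5 enters row 1 and ejects 1. So w(2) = 1. P is now [[5]].
Step i=1: Q has 1 at row 1, column 1; remove that cell from P, ejecting 5. So w(1) = 5. P is now [].

So w = 5 1 2 4 3.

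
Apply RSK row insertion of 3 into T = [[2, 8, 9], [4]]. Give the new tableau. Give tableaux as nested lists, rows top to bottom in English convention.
In row 1, 3 replaces 8 (the leftmost entry greater than 3); 8 is bumped to row 2. 8 is appended to row 2. The new tableau is [[2, 3, 9], [4, 8]].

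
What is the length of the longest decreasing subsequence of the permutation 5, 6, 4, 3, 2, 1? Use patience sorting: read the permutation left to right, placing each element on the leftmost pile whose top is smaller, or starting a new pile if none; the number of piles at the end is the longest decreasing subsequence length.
5

5: new pile. tops = [5]
6: onto pile 1 (replacing 5). tops = [6]
4: new pile. tops = [6, 4]
3: new pile. tops = [6, 4, 3]
2: new pile. tops = [6, 4, 3, 2]
1: new pile. tops = [6, 4, 3, 2, 1]

5 piles, so the longest decreasing subsequence has length 5.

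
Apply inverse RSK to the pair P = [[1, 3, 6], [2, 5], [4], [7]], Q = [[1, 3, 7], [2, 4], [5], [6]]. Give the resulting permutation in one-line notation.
4 2 7 5 3 1 6

Reverse RSK: for i = n, n-1, ..., 1, locate i in Q, remove the corresponding corner cell from P, and reverse-bump its entry up through P; the value ejected from row 1 is w(i).

So w = 4 2 7 5 3 1 6.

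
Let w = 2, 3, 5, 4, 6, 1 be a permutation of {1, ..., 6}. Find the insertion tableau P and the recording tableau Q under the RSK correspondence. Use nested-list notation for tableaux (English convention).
Insert each entry of the permutation into P by Schensted row insertion, recording in Q the position of each new cell.

Insert 2: appended to row 1. P = [[2]].
Insert 3: appended to row 1. P = [[2, 3]].
Insert 5: appended to row 1. P = [[2, 3, 5]].
Insert 4: 4 bumps 5 from row 1; 5 starts row 2. P = [[2, 3, 4], [5]].
Insert 6: appended to row 1. P = [[2, 3, 4, 6], [5]].
Insert 1: 1 bumps 2 from row 1; 2 bumps 5 from row 2; 5 starts row 3. P = [[1, 3, 4, 6], [2], [5]].

So P = [[1, 3, 4, 6], [2], [5]], Q = [[1, 2, 3, 5], [4], [6]].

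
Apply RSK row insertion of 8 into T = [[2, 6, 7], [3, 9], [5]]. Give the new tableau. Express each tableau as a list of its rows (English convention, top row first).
8 is larger than every entry of row 1, so it is appended to row 1. The new tableau is [[2, 6, 7, 8], [3, 9], [5]].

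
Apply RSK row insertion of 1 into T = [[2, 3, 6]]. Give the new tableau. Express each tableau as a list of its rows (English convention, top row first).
[[1, 3, 6], [2]]

In row 1, 1 replaces 2 (the leftmost entry greater than 1); 2 is bumped to row 2. 2 starts a new row 2. The new tableau is [[1, 3, 6], [2]].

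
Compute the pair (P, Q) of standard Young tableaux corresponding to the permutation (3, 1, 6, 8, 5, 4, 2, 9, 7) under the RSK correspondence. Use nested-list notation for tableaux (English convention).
P = [[1, 2, 7, 9], [3, 4, 8], [5], [6]], Q = [[1, 3, 4, 8], [2, 5, 9], [6], [7]]

Insert each entry of the permutation into P by Schensted row insertion, recording in Q the position of each new cell.

Insert 3: appended to row 1. P = [[3]].
Insert 1: 1 bumps 3 from row 1; 3 starts row 2. P = [[1], [3]].
Insert 6: appended to row 1. P = [[1, 6], [3]].
Insert 8: appended to row 1. P = [[1, 6, 8], [3]].
Insert 5: 5 bumps 6 from row 1; 6 appends to row 2. P = [[1, 5, 8], [3, 6]].
Insert 4: 4 bumps 5 from row 1; 5 bumps 6 from row 2; 6 starts row 3. P = [[1, 4, 8], [3, 5], [6]].
Insert 2: 2 bumps 4 from row 1; 4 bumps 5 from row 2; 5 bumps 6 from row 3; 6 starts row 4. P = [[1, 2, 8], [3, 4], [5], [6]].
Insert 9: appended to row 1. P = [[1, 2, 8, 9], [3, 4], [5], [6]].
Insert 7: 7 bumps 8 from row 1; 8 appends to row 2. P = [[1, 2, 7, 9], [3, 4, 8], [5], [6]].

So P = [[1, 2, 7, 9], [3, 4, 8], [5], [6]], Q = [[1, 3, 4, 8], [2, 5, 9], [6], [7]].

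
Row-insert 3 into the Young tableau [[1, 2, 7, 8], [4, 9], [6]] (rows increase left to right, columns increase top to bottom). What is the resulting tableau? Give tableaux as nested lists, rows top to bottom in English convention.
[[1, 2, 3, 8], [4, 7], [6, 9]]

In row 1, 3 replaces 7 (the leftmost entry greater than 3); 7 is bumped to row 2. In row 2, 7 replaces 9 (the leftmost entry greater than 7); 9 is bumped to row 3. 9 is appended to row 3. The new tableau is [[1, 2, 3, 8], [4, 7], [6, 9]].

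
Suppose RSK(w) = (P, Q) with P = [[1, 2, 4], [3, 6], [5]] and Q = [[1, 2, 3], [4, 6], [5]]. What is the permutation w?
1 5 6 3 2 4

Reverse the RSK construction: for i from n down to 1, find the cell of Q containing i, remove the entry at that cell from P, and reverse-bump it up through P; the value ejected from row 1 is w(i).

Step i=6: Q has 6 at row 2, column 2; remove 6 from row 2 of P and reverse-bump: 6 enters row 1 and ejects 4. So w(6) = 4. P is now [[1, 2, 6], [3], [5]].
Step i=5: Q has 5 at row 3, column 1; remove 5 from row 3 of P and reverse-bump: 5 enters row 2 and ejects 3; 3 enters row 1 and ejects 2. So w(5) = 2. P is now [[1, 3, 6], [5]].
Step i=4: Q has 4 at row 2, column 1; remove 5 from row 2 of P and reverse-bump: 5 enters row 1 and ejects 3. So w(4) = 3. P is now [[1, 5, 6]].
Step i=3: Q has 3 at row 1, column 3; remove that cell from P, ejecting 6. So w(3) = 6. P is now [[1, 5]].
Step i=2: Q has 2 at row 1, column 2; remove that cell from P, ejecting 5. So w(2) = 5. P is now [[1]].
Step i=1: Q has 1 at row 1, column 1; remove that cell from P, ejecting 1. So w(1) = 1. P is now [].

So w = 1 5 6 3 2 4.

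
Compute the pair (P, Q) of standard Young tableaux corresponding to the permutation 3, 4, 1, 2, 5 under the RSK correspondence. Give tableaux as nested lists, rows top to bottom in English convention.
Insert each entry of the permutation into P by Schensted row insertion, recording in Q the position of each new cell.

Insert 3: appended to row 1. P = [[3]].
Insert 4: appended to row 1. P = [[3, 4]].
Insert 1: 1 bumps 3 from row 1; 3 starts row 2. P = [[1, 4], [3]].
Insert 2: 2 bumps 4 from row 1; 4 appends to row 2. P = [[1, 2], [3, 4]].
Insert 5: appended to row 1. P = [[1, 2, 5], [3, 4]].

So P = [[1, 2, 5], [3, 4]], Q = [[1, 2, 5], [3, 4]].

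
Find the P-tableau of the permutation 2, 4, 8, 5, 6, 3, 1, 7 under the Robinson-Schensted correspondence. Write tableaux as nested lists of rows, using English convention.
After inserting 2: P = [[2]].
After inserting 4: P = [[2, 4]].
After inserting 8: P = [[2, 4, 8]].
After inserting 5: P = [[2, 4, 5], [8]].
After inserting 6: P = [[2, 4, 5, 6], [8]].
After inserting 3: P = [[2, 3, 5, 6], [4], [8]].
After inserting 1: P = [[1, 3, 5, 6], [2], [4], [8]].
After inserting 7: P = [[1, 3, 5, 6, 7], [2], [4], [8]].

So P = [[1, 3, 5, 6, 7], [2], [4], [8]].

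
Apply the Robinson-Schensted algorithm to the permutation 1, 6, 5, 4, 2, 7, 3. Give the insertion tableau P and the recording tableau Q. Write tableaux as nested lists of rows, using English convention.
Insert each entry of the permutation into P by Schensted row insertion, recording in Q the position of each new cell.

Insert 1: appended to row 1. P = [[1]], Q = [[1]].
Insert 6: appended to row 1. P = [[1, 6]], Q = [[1, 2]].
Insert 5: 5 bumps 6 from row 1; 6 starts row 2. P = [[1, 5], [6]], Q = [[1, 2], [3]].
Insert 4: 4 bumps 5 from row 1; 5 bumps 6 from row 2; 6 starts row 3. P = [[1, 4], [5], [6]], Q = [[1, 2], [3], [4]].
Insert 2: 2 bumps 4 from row 1; 4 bumps 5 from row 2; 5 bumps 6 from row 3; 6 starts row 4. P = [[1, 2], [4], [5], [6]], Q = [[1, 2], [3], [4], [5]].
Insert 7: appended to row 1. P = [[1, 2, 7], [4], [5], [6]], Q = [[1, 2, 6], [3], [4], [5]].
Insert 3: 3 bumps 7 from row 1; 7 appends to row 2. P = [[1, 2, 3], [4, 7], [5], [6]], Q = [[1, 2, 6], [3, 7], [4], [5]].

So P = [[1, 2, 3], [4, 7], [5], [6]], Q = [[1, 2, 6], [3, 7], [4], [5]].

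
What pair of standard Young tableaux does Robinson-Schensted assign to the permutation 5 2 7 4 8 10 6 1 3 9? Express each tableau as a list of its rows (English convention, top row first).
P = [[1, 3, 6, 9], [2, 4, 8, 10], [5, 7]], Q = [[1, 3, 5, 6], [2, 4, 7, 10], [8, 9]]

Insert each entry of the permutation into P by Schensted row insertion, recording in Q the position of each new cell.

Insert 5: appended to row 1. P = [[5]].
Insert 2: 2 bumps 5 from row 1; 5 starts row 2. P = [[2], [5]].
Insert 7: appended to row 1. P = [[2, 7], [5]].
Insert 4: 4 bumps 7 from row 1; 7 appends to row 2. P = [[2, 4], [5, 7]].
Insert 8: appended to row 1. P = [[2, 4, 8], [5, 7]].
Insert 10: appended to row 1. P = [[2, 4, 8, 10], [5, 7]].
Insert 6: 6 bumps 8 from row 1; 8 appends to row 2. P = [[2, 4, 6, 10], [5, 7, 8]].
Insert 1: 1 bumps 2 from row 1; 2 bumps 5 from row 2; 5 starts row 3. P = [[1, 4, 6, 10], [2, 7, 8], [5]].
Insert 3: 3 bumps 4 from row 1; 4 bumps 7 from row 2; 7 appends to row 3. P = [[1, 3, 6, 10], [2, 4, 8], [5, 7]].
Insert 9: 9 bumps 10 from row 1; 10 appends to row 2. P = [[1, 3, 6, 9], [2, 4, 8, 10], [5, 7]].

So P = [[1, 3, 6, 9], [2, 4, 8, 10], [5, 7]], Q = [[1, 3, 5, 6], [2, 4, 7, 10], [8, 9]].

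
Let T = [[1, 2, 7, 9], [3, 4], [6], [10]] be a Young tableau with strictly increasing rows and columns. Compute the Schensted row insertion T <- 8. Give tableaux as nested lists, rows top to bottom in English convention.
In row 1, 8 replaces 9 (the leftmost entry greater than 8); 9 is bumped to row 2. 9 is appended to row 2. The new tableau is [[1, 2, 7, 8], [3, 4, 9], [6], [10]].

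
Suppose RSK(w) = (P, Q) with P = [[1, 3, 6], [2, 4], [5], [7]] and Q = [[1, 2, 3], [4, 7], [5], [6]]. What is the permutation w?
2 5 7 6 4 1 3

Reverse the RSK construction: for i from n down to 1, find the cell of Q containing i, remove the entry at that cell from P, and reverse-bump it up through P; the value ejected from row 1 is w(i).

Step i=7: Q has 7 at row 2, column 2; remove 4 from row 2 of P and reverse-bump: 4 enters row 1 and ejects 3. So w(7) = 3. P is now [[1, 4, 6], [2], [5], [7]].
Step i=6: Q has 6 at row 4, column 1; remove 7 from row 4 of P and reverse-bump: 7 enters row 3 and ejects 5; 5 enters row 2 and ejects 2; 2 enters row 1 and ejects 1. So w(6) = 1. P is now [[2, 4, 6], [5], [7]].
Step i=5: Q has 5 at row 3, column 1; remove 7 from row 3 of P and reverse-bump: 7 enters row 2 and ejects 5; 5 enters row 1 and ejects 4. So w(5) = 4. P is now [[2, 5, 6], [7]].
Step i=4: Q has 4 at row 2, column 1; remove 7 from row 2 of P and reverse-bump: 7 enters row 1 and ejects 6. So w(4) = 6. P is now [[2, 5, 7]].
Step i=3: Q has 3 at row 1, column 3; remove that cell from P, ejecting 7. So w(3) = 7. P is now [[2, 5]].
Step i=2: Q has 2 at row 1, column 2; remove that cell from P, ejecting 5. So w(2) = 5. P is now [[2]].
Step i=1: Q has 1 at row 1, column 1; remove that cell from P, ejecting 2. So w(1) = 2. P is now [].

So w = 2 5 7 6 4 1 3.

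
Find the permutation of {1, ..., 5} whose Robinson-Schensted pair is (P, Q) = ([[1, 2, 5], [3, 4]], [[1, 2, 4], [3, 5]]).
3 4 1 5 2

Reverse the RSK construction: for i from n down to 1, find the cell of Q containing i, remove the entry at that cell from P, and reverse-bump it up through P; the value ejected from row 1 is w(i).

Step i=5: Q has 5 at row 2, column 2; remove 4 from row 2 of P and reverse-bump: 4 enters row 1 and ejects 2. So w(5) = 2. P is now [[1, 4, 5], [3]].
Step i=4: Q has 4 at row 1, column 3; remove that cell from P, ejecting 5. So w(4) = 5. P is now [[1, 4], [3]].
Step i=3: Q has 3 at row 2, column 1; remove 3 from row 2 of P and reverse-bump: 3 enters row 1 and ejects 1. So w(3) = 1. P is now [[3, 4]].
Step i=2: Q has 2 at row 1, column 2; remove that cell from P, ejecting 4. So w(2) = 4. P is now [[3]].
Step i=1: Q has 1 at row 1, column 1; remove that cell from P, ejecting 3. So w(1) = 3. P is now [].

So w = 3 4 1 5 2.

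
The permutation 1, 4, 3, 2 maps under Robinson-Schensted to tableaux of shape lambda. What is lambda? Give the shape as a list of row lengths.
[2, 1, 1]

Row-insert each entry into an empty tableau.

After inserting 1: P = [[1]].
After inserting 4: P = [[1, 4]].
After inserting 3: P = [[1, 3], [4]].
After inserting 2: P = [[1, 2], [3], [4]].

The final insertion tableau P = [[1, 2], [3], [4]] has shape [2, 1, 1].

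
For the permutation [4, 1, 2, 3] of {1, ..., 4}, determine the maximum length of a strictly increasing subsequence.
3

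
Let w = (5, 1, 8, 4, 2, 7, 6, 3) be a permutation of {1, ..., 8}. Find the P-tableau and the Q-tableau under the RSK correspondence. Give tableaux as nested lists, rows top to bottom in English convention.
P = [[1, 2, 3], [4, 6], [5, 7], [8]], Q = [[1, 3, 6], [2, 4], [5, 7], [8]]

Insert each entry of the permutation into P by Schensted row insertion, recording in Q the position of each new cell.

After inserting 5: P = [[5]].
After inserting 1: P = [[1], [5]].
After inserting 8: P = [[1, 8], [5]].
After inserting 4: P = [[1, 4], [5, 8]].
After inserting 2: P = [[1, 2], [4, 8], [5]].
After inserting 7: P = [[1, 2, 7], [4, 8], [5]].
After inserting 6: P = [[1, 2, 6], [4, 7], [5, 8]].
After inserting 3: P = [[1, 2, 3], [4, 6], [5, 7], [8]].

So P = [[1, 2, 3], [4, 6], [5, 7], [8]], Q = [[1, 3, 6], [2, 4], [5, 7], [8]].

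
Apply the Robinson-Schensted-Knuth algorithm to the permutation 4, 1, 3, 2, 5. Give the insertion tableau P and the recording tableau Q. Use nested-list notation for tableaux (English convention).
Insert each entry of the permutation into P by Schensted row insertion, recording in Q the position of each new cell.

Insert 4: appended to row 1. P = [[4]].
Insert 1: 1 bumps 4 from row 1; 4 starts row 2. P = [[1], [4]].
Insert 3: appended to row 1. P = [[1, 3], [4]].
Insert 2: 2 bumps 3 from row 1; 3 bumps 4 from row 2; 4 starts row 3. P = [[1, 2], [3], [4]].
Insert 5: appended to row 1. P = [[1, 2, 5], [3], [4]].

So P = [[1, 2, 5], [3], [4]], Q = [[1, 3, 5], [2], [4]].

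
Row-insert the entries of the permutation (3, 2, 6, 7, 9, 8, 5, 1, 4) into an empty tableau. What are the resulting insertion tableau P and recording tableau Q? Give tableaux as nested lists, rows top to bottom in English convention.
Insert each entry of the permutation into P by Schensted row insertion, recording in Q the position of each new cell.

Insert 3: appended to row 1. P = [[3]], Q = [[1]].
Insert 2: 2 bumps 3 from row 1; 3 starts row 2. P = [[2], [3]], Q = [[1], [2]].
Insert 6: appended to row 1. P = [[2, 6], [3]], Q = [[1, 3], [2]].
Insert 7: appended to row 1. P = [[2, 6, 7], [3]], Q = [[1, 3, 4], [2]].
Insert 9: appended to row 1. P = [[2, 6, 7, 9], [3]], Q = [[1, 3, 4, 5], [2]].
Insert 8: 8 bumps 9 from row 1; 9 appends to row 2. P = [[2, 6, 7, 8], [3, 9]], Q = [[1, 3, 4, 5], [2, 6]].
Insert 5: 5 bumps 6 from row 1; 6 bumps 9 from row 2; 9 starts row 3. P = [[2, 5, 7, 8], [3, 6], [9]], Q = [[1, 3, 4, 5], [2, 6], [7]].
Insert 1: 1 bumps 2 from row 1; 2 bumps 3 from row 2; 3 bumps 9 from row 3; 9 starts row 4. P = [[1, 5, 7, 8], [2, 6], [3], [9]], Q = [[1, 3, 4, 5], [2, 6], [7], [8]].
Insert 4: 4 bumps 5 from row 1; 5 bumps 6 from row 2; 6 appends to row 3. P = [[1, 4, 7, 8], [2, 5], [3, 6], [9]], Q = [[1, 3, 4, 5], [2, 6], [7, 9], [8]].

So P = [[1, 4, 7, 8], [2, 5], [3, 6], [9]], Q = [[1, 3, 4, 5], [2, 6], [7, 9], [8]].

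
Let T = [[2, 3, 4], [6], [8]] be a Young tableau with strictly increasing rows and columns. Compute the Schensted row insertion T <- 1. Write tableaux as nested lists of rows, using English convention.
In row 1, 1 replaces 2 (the leftmost entry greater than 1); 2 is bumped to row 2. In row 2, 2 replaces 6 (the leftmost entry greater than 2); 6 is bumped to row 3. In row 3, 6 replaces 8 (the leftmost entry greater than 6); 8 is bumped to row 4. 8 starts a new row 4. The new tableau is [[1, 3, 4], [2], [6], [8]].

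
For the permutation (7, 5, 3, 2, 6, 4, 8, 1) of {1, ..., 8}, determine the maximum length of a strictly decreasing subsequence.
5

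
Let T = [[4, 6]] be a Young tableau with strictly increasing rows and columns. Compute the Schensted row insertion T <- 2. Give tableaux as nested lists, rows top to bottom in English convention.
In row 1, 2 replaces 4 (the leftmost entry greater than 2); 4 is bumped to row 2. 4 starts a new row 2. The new tableau is [[2, 6], [4]].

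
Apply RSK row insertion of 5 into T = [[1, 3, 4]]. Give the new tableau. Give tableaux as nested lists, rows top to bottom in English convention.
[[1, 3, 4, 5]]

5 is larger than every entry of row 1, so it is appended to row 1. The new tableau is [[1, 3, 4, 5]].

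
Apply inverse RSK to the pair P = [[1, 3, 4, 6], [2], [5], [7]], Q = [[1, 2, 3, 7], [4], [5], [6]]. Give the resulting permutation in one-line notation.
2 3 7 5 4 1 6

Reverse the RSK construction: for i from n down to 1, find the cell of Q containing i, remove the entry at that cell from P, and reverse-bump it up through P; the value ejected from row 1 is w(i).

Step i=7: Q has 7 at row 1, column 4; remove that cell from P, ejecting 6. So w(7) = 6. P is now [[1, 3, 4], [2], [5], [7]].
Step i=6: Q has 6 at row 4, column 1; remove 7 from row 4 of P and reverse-bump: 7 enters row 3 and ejects 5; 5 enters row 2 and ejects 2; 2 enters row 1 and ejects 1. So w(6) = 1. P is now [[2, 3, 4], [5], [7]].
Step i=5: Q has 5 at row 3, column 1; remove 7 from row 3 of P and reverse-bump: 7 enters row 2 and ejects 5; 5 enters row 1 and ejects 4. So w(5) = 4. P is now [[2, 3, 5], [7]].
Step i=4: Q has 4 at row 2, column 1; remove 7 from row 2 of P and reverse-bump: 7 enters row 1 and ejects 5. So w(4) = 5. P is now [[2, 3, 7]].
Step i=3: Q has 3 at row 1, column 3; remove that cell from P, ejecting 7. So w(3) = 7. P is now [[2, 3]].
Step i=2: Q has 2 at row 1, column 2; remove that cell from P, ejecting 3. So w(2) = 3. P is now [[2]].
Step i=1: Q has 1 at row 1, column 1; remove that cell from P, ejecting 2. So w(1) = 2. P is now [].

So w = 2 3 7 5 4 1 6.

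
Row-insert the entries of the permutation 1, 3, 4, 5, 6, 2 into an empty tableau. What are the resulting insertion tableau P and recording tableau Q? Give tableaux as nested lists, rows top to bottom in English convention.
Insert each entry of the permutation into P by Schensted row insertion, recording in Q the position of each new cell.

After inserting 1: P = [[1]].
After inserting 3: P = [[1, 3]].
After inserting 4: P = [[1, 3, 4]].
After inserting 5: P = [[1, 3, 4, 5]].
After inserting 6: P = [[1, 3, 4, 5, 6]].
After inserting 2: P = [[1, 2, 4, 5, 6], [3]].

So P = [[1, 2, 4, 5, 6], [3]], Q = [[1, 2, 3, 4, 5], [6]].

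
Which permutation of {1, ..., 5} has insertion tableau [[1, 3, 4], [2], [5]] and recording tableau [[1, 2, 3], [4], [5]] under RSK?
2 3 5 4 1

Reverse the RSK construction: for i from n down to 1, find the cell of Q containing i, remove the entry at that cell from P, and reverse-bump it up through P; the value ejected from row 1 is w(i).

Step i=5: Q has 5 at row 3, column 1; remove 5 from row 3 of P and reverse-bump: 5 enters row 2 and ejects 2; 2 enters row 1 and ejects 1. So w(5) = 1. P is now [[2, 3, 4], [5]].
Step i=4: Q has 4 at row 2, column 1; remove 5 from row 2 of P and reverse-bump: 5 enters row 1 and ejects 4. So w(4) = 4. P is now [[2, 3, 5]].
Step i=3: Q has 3 at row 1, column 3; remove that cell from P, ejecting 5. So w(3) = 5. P is now [[2, 3]].
Step i=2: Q has 2 at row 1, column 2; remove that cell from P, ejecting 3. So w(2) = 3. P is now [[2]].
Step i=1: Q has 1 at row 1, column 1; remove that cell from P, ejecting 2. So w(1) = 2. P is now [].

So w = 2 3 5 4 1.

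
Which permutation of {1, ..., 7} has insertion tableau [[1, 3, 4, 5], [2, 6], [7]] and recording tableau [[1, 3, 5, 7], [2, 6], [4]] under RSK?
7 2 3 1 6 4 5

Reverse the RSK construction: for i from n down to 1, find the cell of Q containing i, remove the entry at that cell from P, and reverse-bump it up through P; the value ejected from row 1 is w(i).

Step i=7: Q has 7 at row 1, column 4; remove that cell from P, ejecting 5. So w(7) = 5. P is now [[1, 3, 4], [2, 6], [7]].
Step i=6: Q has 6 at row 2, column 2; remove 6 from row 2 of P and reverse-bump: 6 enters row 1 and ejects 4. So w(6) = 4. P is now [[1, 3, 6], [2], [7]].
Step i=5: Q has 5 at row 1, column 3; remove that cell from P, ejecting 6. So w(5) = 6. P is now [[1, 3], [2], [7]].
Step i=4: Q has 4 at row 3, column 1; remove 7 from row 3 of P and reverse-bump: 7 enters row 2 and ejects 2; 2 enters row 1 and ejects 1. So w(4) = 1. P is now [[2, 3], [7]].
Step i=3: Q has 3 at row 1, column 2; remove that cell from P, ejecting 3. So w(3) = 3. P is now [[2], [7]].
Step i=2: Q has 2 at row 2, column 1; remove 7 from row 2 of P and reverse-bump: 7 enters row 1 and ejects 2. So w(2) = 2. P is now [[7]].
Step i=1: Q has 1 at row 1, column 1; remove that cell from P, ejecting 7. So w(1) = 7. P is now [].

So w = 7 2 3 1 6 4 5.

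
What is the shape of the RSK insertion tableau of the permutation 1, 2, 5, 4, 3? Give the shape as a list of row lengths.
Row-insert each entry into an empty tableau.

After inserting 1: P = [[1]].
After inserting 2: P = [[1, 2]].
After inserting 5: P = [[1, 2, 5]].
After inserting 4: P = [[1, 2, 4], [5]].
After inserting 3: P = [[1, 2, 3], [4], [5]].

The final insertion tableau P = [[1, 2, 3], [4], [5]] has shape [3, 1, 1].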